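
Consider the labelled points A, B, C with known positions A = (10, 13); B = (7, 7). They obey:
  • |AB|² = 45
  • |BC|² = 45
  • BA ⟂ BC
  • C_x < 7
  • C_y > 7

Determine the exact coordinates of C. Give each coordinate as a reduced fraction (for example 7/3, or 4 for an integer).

C = (1, 10)

1. C_x = 1  [[BA ⟂ BC ⇒ 3x+6y-63=0] ∩ [|C−(7, 7)|²=45]]
2. C_y = 10  [[BA ⟂ BC ⇒ 3x+6y-63=0] ∩ [|C−(7, 7)|²=45]]
   so C = (1, 10)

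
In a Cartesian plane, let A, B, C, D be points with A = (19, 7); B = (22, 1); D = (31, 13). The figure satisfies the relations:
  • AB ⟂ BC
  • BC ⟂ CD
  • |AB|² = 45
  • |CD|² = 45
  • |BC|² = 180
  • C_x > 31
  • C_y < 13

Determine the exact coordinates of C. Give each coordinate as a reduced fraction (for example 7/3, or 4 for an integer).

C = (34, 7)

1. C_x = 34  [[AB ⟂ BC ⇒ 3x-6y-60=0] ∩ [|C−(31, 13)|²=45]]
2. C_y = 7  [[AB ⟂ BC ⇒ 3x-6y-60=0] ∩ [|C−(31, 13)|²=45]]
   so C = (34, 7)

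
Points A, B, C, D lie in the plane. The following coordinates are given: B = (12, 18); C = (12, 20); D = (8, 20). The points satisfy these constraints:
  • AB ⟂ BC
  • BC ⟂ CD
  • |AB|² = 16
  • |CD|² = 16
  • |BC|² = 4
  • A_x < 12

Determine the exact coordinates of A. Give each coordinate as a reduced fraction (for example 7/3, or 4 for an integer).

A = (8, 18)

1. A_x = 8  [[AB ⟂ BC ⇒ -2y+36=0] ∩ [|A−(12, 18)|²=16]]
2. A_y = 18  [[AB ⟂ BC ⇒ -2y+36=0] ∩ [|A−(12, 18)|²=16]]
   so A = (8, 18)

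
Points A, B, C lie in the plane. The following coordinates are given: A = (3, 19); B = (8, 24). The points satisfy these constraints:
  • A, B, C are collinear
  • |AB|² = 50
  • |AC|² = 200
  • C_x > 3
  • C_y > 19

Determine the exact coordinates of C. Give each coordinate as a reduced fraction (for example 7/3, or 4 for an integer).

1. C_x = 13  [[A, B, C are collinear ⇒ -5x+5y-80=0] ∩ [|C−(3, 19)|²=200]]
2. C_y = 29  [[A, B, C are collinear ⇒ -5x+5y-80=0] ∩ [|C−(3, 19)|²=200]]
   so C = (13, 29)

C = (13, 29)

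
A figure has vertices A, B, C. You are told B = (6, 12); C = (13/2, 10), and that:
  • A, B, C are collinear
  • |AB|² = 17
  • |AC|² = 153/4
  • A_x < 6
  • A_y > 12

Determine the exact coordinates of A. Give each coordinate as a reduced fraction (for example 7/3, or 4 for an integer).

1. A_x = 5  [[A, B, C are collinear ⇒ 2x+1/2y-18=0] ∩ [|A−(6, 12)|²=17]]
2. A_y = 16  [[A, B, C are collinear ⇒ 2x+1/2y-18=0] ∩ [|A−(6, 12)|²=17]]
   so A = (5, 16)

A = (5, 16)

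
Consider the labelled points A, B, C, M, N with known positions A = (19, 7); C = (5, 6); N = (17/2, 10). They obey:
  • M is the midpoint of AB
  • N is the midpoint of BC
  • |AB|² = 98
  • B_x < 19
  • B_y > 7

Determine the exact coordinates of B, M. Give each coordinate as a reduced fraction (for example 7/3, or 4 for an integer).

B = (12, 14)
M = (31/2, 21/2)

1. B_x = 12  [B = 2·N−C = 2·(17/2, 10)−(5, 6)]
2. B_y = 14  [B = 2·N−C = 2·(17/2, 10)−(5, 6)]
   so B = (12, 14)
3. M_x = 31/2  [2·M = A+B = (19, 7)+(12, 14)]
4. M_y = 21/2  [2·M = A+B = (19, 7)+(12, 14)]
   so M = (31/2, 21/2)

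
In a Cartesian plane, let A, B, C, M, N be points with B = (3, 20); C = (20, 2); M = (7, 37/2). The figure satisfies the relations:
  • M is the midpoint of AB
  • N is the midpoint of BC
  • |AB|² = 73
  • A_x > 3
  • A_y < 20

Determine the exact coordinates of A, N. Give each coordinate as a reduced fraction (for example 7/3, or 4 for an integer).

A = (11, 17)
N = (23/2, 11)

1. A_x = 11  [A = 2·M−B = 2·(7, 37/2)−(3, 20)]
2. A_y = 17  [A = 2·M−B = 2·(7, 37/2)−(3, 20)]
   so A = (11, 17)
3. N_x = 23/2  [2·N = B+C = (3, 20)+(20, 2)]
4. N_y = 11  [2·N = B+C = (3, 20)+(20, 2)]
   so N = (23/2, 11)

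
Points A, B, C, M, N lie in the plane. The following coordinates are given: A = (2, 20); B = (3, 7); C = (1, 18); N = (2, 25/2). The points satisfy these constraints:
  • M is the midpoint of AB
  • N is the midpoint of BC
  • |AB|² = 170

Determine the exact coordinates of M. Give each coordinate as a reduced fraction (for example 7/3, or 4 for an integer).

1. M_x = 5/2  [2·M = A+B = (2, 20)+(3, 7)]
2. M_y = 27/2  [2·M = A+B = (2, 20)+(3, 7)]
   so M = (5/2, 27/2)

M = (5/2, 27/2)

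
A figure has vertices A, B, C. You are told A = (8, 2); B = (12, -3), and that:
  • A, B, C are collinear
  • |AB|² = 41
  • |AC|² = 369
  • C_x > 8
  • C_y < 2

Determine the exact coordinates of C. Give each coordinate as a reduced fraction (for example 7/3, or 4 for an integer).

1. C_x = 20  [[A, B, C are collinear ⇒ 5x+4y-48=0] ∩ [|C−(8, 2)|²=369]]
2. C_y = -13  [[A, B, C are collinear ⇒ 5x+4y-48=0] ∩ [|C−(8, 2)|²=369]]
   so C = (20, -13)

C = (20, -13)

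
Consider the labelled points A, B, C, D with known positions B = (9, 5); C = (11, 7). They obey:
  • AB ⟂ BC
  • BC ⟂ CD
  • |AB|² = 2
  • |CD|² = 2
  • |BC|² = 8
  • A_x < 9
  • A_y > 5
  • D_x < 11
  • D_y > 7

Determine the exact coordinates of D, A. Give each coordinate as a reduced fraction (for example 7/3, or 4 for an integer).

1. D_x = 10  [[BC ⟂ CD ⇒ 2x+2y-36=0] ∩ [|D−(11, 7)|²=2]]
2. D_y = 8  [[BC ⟂ CD ⇒ 2x+2y-36=0] ∩ [|D−(11, 7)|²=2]]
   so D = (10, 8)
3. A_x = 8  [[AB ⟂ BC ⇒ -2x-2y+28=0] ∩ [|A−(9, 5)|²=2]]
4. A_y = 6  [[AB ⟂ BC ⇒ -2x-2y+28=0] ∩ [|A−(9, 5)|²=2]]
   so A = (8, 6)

D = (10, 8)
A = (8, 6)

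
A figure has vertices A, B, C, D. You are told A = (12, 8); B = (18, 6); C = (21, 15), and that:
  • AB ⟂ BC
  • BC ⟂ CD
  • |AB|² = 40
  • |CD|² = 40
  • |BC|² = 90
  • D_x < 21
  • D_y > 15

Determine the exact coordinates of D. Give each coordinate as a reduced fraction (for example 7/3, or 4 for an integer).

1. D_x = 15  [[BC ⟂ CD ⇒ 3x+9y-198=0] ∩ [|D−(21, 15)|²=40]]
2. D_y = 17  [[BC ⟂ CD ⇒ 3x+9y-198=0] ∩ [|D−(21, 15)|²=40]]
   so D = (15, 17)

D = (15, 17)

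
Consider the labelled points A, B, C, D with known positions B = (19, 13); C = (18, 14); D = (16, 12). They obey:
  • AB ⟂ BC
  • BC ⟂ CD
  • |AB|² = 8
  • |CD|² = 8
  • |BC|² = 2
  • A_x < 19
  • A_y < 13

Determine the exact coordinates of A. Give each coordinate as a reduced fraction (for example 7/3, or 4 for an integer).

1. A_x = 17  [[AB ⟂ BC ⇒ 1x-1y-6=0] ∩ [|A−(19, 13)|²=8]]
2. A_y = 11  [[AB ⟂ BC ⇒ 1x-1y-6=0] ∩ [|A−(19, 13)|²=8]]
   so A = (17, 11)

A = (17, 11)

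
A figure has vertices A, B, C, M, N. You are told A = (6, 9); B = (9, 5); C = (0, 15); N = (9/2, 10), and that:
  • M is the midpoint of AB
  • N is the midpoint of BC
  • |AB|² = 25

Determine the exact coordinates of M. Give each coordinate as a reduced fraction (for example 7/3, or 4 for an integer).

M = (15/2, 7)

1. M_x = 15/2  [2·M = A+B = (6, 9)+(9, 5)]
2. M_y = 7  [2·M = A+B = (6, 9)+(9, 5)]
   so M = (15/2, 7)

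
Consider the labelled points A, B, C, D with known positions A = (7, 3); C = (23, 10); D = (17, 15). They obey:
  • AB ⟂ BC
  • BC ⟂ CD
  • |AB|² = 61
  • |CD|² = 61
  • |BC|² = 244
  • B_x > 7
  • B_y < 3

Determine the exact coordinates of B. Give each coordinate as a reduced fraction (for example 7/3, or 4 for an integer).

B = (13, -2)

1. B_x = 13  [[BC ⟂ CD ⇒ 6x-5y-88=0] ∩ [|B−(7, 3)|²=61]]
2. B_y = -2  [[BC ⟂ CD ⇒ 6x-5y-88=0] ∩ [|B−(7, 3)|²=61]]
   so B = (13, -2)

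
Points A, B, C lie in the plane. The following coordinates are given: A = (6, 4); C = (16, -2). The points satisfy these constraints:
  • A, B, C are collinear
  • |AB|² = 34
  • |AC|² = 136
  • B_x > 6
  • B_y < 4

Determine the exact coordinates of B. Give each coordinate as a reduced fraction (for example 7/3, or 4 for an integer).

1. B_x = 11  [[A, B, C are collinear ⇒ -6x-10y+76=0] ∩ [|B−(6, 4)|²=34]]
2. B_y = 1  [[A, B, C are collinear ⇒ -6x-10y+76=0] ∩ [|B−(6, 4)|²=34]]
   so B = (11, 1)

B = (11, 1)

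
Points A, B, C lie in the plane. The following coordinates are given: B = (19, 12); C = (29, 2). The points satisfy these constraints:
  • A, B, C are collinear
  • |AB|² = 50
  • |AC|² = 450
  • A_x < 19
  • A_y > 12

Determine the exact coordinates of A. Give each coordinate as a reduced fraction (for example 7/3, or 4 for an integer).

A = (14, 17)

1. A_x = 14  [[A, B, C are collinear ⇒ 10x+10y-310=0] ∩ [|A−(19, 12)|²=50]]
2. A_y = 17  [[A, B, C are collinear ⇒ 10x+10y-310=0] ∩ [|A−(19, 12)|²=50]]
   so A = (14, 17)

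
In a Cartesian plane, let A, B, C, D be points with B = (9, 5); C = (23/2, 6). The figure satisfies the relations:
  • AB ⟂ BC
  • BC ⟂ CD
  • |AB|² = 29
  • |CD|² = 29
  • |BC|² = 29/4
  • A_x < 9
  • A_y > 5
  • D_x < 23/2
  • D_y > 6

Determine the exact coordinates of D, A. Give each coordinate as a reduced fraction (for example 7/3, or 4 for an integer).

D = (19/2, 11)
A = (7, 10)

1. D_x = 19/2  [[BC ⟂ CD ⇒ 5/2x+1y-139/4=0] ∩ [|D−(23/2, 6)|²=29]]
2. D_y = 11  [[BC ⟂ CD ⇒ 5/2x+1y-139/4=0] ∩ [|D−(23/2, 6)|²=29]]
   so D = (19/2, 11)
3. A_x = 7  [[AB ⟂ BC ⇒ -5/2x-1y+55/2=0] ∩ [|A−(9, 5)|²=29]]
4. A_y = 10  [[AB ⟂ BC ⇒ -5/2x-1y+55/2=0] ∩ [|A−(9, 5)|²=29]]
   so A = (7, 10)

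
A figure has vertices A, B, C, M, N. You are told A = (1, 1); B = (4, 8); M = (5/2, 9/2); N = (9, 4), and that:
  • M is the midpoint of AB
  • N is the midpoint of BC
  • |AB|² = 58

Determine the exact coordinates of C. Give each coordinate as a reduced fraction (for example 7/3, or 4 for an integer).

C = (14, 0)

1. C_x = 14  [C = 2·N−B = 2·(9, 4)−(4, 8)]
2. C_y = 0  [C = 2·N−B = 2·(9, 4)−(4, 8)]
   so C = (14, 0)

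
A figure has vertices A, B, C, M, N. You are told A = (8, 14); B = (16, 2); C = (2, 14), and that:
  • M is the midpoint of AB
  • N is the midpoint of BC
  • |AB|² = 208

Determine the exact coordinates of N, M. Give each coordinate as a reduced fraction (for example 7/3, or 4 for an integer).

1. M_x = 12  [2·M = A+B = (8, 14)+(16, 2)]
2. M_y = 8  [2·M = A+B = (8, 14)+(16, 2)]
   so M = (12, 8)
3. N_x = 9  [2·N = B+C = (16, 2)+(2, 14)]
4. N_y = 8  [2·N = B+C = (16, 2)+(2, 14)]
   so N = (9, 8)

N = (9, 8)
M = (12, 8)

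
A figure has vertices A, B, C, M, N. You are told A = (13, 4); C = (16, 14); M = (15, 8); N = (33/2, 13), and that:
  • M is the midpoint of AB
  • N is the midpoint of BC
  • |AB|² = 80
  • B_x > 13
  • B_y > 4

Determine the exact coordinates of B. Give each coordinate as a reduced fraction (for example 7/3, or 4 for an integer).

B = (17, 12)

1. B_x = 17  [B = 2·M−A = 2·(15, 8)−(13, 4)]
2. B_y = 12  [B = 2·M−A = 2·(15, 8)−(13, 4)]
   so B = (17, 12)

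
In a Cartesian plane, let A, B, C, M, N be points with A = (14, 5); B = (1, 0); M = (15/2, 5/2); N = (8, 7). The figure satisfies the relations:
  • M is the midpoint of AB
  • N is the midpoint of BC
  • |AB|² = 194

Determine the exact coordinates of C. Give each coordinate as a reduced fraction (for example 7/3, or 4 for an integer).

1. C_x = 15  [C = 2·N−B = 2·(8, 7)−(1, 0)]
2. C_y = 14  [C = 2·N−B = 2·(8, 7)−(1, 0)]
   so C = (15, 14)

C = (15, 14)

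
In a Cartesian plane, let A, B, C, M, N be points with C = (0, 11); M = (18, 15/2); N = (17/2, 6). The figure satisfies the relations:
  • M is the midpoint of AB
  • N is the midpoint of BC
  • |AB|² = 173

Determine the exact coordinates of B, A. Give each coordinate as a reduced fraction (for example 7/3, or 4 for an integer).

1. B_x = 17  [B = 2·N−C = 2·(17/2, 6)−(0, 11)]
2. B_y = 1  [B = 2·N−C = 2·(17/2, 6)−(0, 11)]
   so B = (17, 1)
3. A_x = 19  [A = 2·M−B = 2·(18, 15/2)−(17, 1)]
4. A_y = 14  [A = 2·M−B = 2·(18, 15/2)−(17, 1)]
   so A = (19, 14)

B = (17, 1)
A = (19, 14)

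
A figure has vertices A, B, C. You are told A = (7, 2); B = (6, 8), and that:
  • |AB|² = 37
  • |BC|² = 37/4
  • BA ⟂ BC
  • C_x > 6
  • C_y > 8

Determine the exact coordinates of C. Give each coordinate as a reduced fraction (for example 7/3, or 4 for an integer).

1. C_x = 9  [[BA ⟂ BC ⇒ 1x-6y+42=0] ∩ [|C−(6, 8)|²=37/4]]
2. C_y = 17/2  [[BA ⟂ BC ⇒ 1x-6y+42=0] ∩ [|C−(6, 8)|²=37/4]]
   so C = (9, 17/2)

C = (9, 17/2)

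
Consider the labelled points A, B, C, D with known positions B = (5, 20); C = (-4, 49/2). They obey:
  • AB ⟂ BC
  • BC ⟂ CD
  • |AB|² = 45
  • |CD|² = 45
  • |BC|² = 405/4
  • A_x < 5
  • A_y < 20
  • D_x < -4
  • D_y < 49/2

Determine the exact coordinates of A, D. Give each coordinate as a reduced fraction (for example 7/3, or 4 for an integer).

A = (2, 14)
D = (-7, 37/2)

1. A_x = 2  [[AB ⟂ BC ⇒ 9x-9/2y+45=0] ∩ [|A−(5, 20)|²=45]]
2. A_y = 14  [[AB ⟂ BC ⇒ 9x-9/2y+45=0] ∩ [|A−(5, 20)|²=45]]
   so A = (2, 14)
3. D_x = -7  [[BC ⟂ CD ⇒ -9x+9/2y-585/4=0] ∩ [|D−(-4, 49/2)|²=45]]
4. D_y = 37/2  [[BC ⟂ CD ⇒ -9x+9/2y-585/4=0] ∩ [|D−(-4, 49/2)|²=45]]
   so D = (-7, 37/2)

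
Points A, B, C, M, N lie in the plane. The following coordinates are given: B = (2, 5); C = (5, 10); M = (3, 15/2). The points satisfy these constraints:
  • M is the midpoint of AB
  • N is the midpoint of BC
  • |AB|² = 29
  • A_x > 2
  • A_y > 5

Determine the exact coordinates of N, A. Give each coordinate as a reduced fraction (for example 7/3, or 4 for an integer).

1. A_x = 4  [A = 2·M−B = 2·(3, 15/2)−(2, 5)]
2. A_y = 10  [A = 2·M−B = 2·(3, 15/2)−(2, 5)]
   so A = (4, 10)
3. N_x = 7/2  [2·N = B+C = (2, 5)+(5, 10)]
4. N_y = 15/2  [2·N = B+C = (2, 5)+(5, 10)]
   so N = (7/2, 15/2)

N = (7/2, 15/2)
A = (4, 10)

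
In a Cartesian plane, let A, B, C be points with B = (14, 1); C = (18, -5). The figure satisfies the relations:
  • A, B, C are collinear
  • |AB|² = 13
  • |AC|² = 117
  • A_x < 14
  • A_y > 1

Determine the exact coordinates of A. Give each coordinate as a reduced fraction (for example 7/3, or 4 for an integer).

1. A_x = 12  [[A, B, C are collinear ⇒ 6x+4y-88=0] ∩ [|A−(14, 1)|²=13]]
2. A_y = 4  [[A, B, C are collinear ⇒ 6x+4y-88=0] ∩ [|A−(14, 1)|²=13]]
   so A = (12, 4)

A = (12, 4)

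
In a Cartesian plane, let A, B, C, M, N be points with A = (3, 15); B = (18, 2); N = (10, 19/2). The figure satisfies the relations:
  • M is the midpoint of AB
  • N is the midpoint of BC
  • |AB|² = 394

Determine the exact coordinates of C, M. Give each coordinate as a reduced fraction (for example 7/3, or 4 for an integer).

C = (2, 17)
M = (21/2, 17/2)

1. M_x = 21/2  [2·M = A+B = (3, 15)+(18, 2)]
2. M_y = 17/2  [2·M = A+B = (3, 15)+(18, 2)]
   so M = (21/2, 17/2)
3. C_x = 2  [C = 2·N−B = 2·(10, 19/2)−(18, 2)]
4. C_y = 17  [C = 2·N−B = 2·(10, 19/2)−(18, 2)]
   so C = (2, 17)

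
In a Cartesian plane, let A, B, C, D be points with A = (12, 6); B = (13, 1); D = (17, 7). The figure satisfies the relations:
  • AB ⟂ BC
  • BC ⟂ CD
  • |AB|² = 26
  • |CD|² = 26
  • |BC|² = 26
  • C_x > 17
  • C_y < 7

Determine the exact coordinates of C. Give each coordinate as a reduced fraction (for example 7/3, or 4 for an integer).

C = (18, 2)

1. C_x = 18  [[AB ⟂ BC ⇒ 1x-5y-8=0] ∩ [|C−(17, 7)|²=26]]
2. C_y = 2  [[AB ⟂ BC ⇒ 1x-5y-8=0] ∩ [|C−(17, 7)|²=26]]
   so C = (18, 2)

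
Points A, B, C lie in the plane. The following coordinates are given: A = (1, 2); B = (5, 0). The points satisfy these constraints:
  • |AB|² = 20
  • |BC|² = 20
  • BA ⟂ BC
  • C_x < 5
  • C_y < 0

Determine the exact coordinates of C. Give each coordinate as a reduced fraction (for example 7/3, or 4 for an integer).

C = (3, -4)

1. C_x = 3  [[BA ⟂ BC ⇒ -4x+2y+20=0] ∩ [|C−(5, 0)|²=20]]
2. C_y = -4  [[BA ⟂ BC ⇒ -4x+2y+20=0] ∩ [|C−(5, 0)|²=20]]
   so C = (3, -4)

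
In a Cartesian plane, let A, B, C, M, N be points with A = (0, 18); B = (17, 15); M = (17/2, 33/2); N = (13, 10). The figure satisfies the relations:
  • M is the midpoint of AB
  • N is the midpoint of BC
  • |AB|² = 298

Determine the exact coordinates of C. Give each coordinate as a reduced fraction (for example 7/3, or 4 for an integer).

C = (9, 5)

1. C_x = 9  [C = 2·N−B = 2·(13, 10)−(17, 15)]
2. C_y = 5  [C = 2·N−B = 2·(13, 10)−(17, 15)]
   so C = (9, 5)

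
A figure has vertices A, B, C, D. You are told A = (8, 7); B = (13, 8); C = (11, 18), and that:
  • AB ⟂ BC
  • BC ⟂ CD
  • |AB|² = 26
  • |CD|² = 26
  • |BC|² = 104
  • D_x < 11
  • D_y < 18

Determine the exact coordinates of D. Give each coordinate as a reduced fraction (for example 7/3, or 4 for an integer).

1. D_x = 6  [[BC ⟂ CD ⇒ -2x+10y-158=0] ∩ [|D−(11, 18)|²=26]]
2. D_y = 17  [[BC ⟂ CD ⇒ -2x+10y-158=0] ∩ [|D−(11, 18)|²=26]]
   so D = (6, 17)

D = (6, 17)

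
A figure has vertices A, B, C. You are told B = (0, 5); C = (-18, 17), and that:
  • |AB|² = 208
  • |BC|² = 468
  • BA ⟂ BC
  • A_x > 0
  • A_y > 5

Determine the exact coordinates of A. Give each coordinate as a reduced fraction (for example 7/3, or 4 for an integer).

A = (8, 17)

1. A_x = 8  [[BA ⟂ BC ⇒ -18x+12y-60=0] ∩ [|A−(0, 5)|²=208]]
2. A_y = 17  [[BA ⟂ BC ⇒ -18x+12y-60=0] ∩ [|A−(0, 5)|²=208]]
   so A = (8, 17)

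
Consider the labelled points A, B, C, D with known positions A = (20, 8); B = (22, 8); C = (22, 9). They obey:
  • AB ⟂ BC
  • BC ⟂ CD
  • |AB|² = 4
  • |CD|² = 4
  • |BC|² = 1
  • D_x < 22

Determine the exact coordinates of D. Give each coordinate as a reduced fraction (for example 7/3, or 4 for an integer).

D = (20, 9)

1. D_x = 20  [[BC ⟂ CD ⇒ 1y-9=0] ∩ [|D−(22, 9)|²=4]]
2. D_y = 9  [[BC ⟂ CD ⇒ 1y-9=0] ∩ [|D−(22, 9)|²=4]]
   so D = (20, 9)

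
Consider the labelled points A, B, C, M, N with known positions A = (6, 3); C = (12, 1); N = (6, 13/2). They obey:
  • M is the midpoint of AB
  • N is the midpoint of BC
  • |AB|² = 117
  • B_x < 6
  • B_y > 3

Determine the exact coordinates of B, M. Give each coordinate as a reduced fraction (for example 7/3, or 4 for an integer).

B = (0, 12)
M = (3, 15/2)

1. B_x = 0  [B = 2·N−C = 2·(6, 13/2)−(12, 1)]
2. B_y = 12  [B = 2·N−C = 2·(6, 13/2)−(12, 1)]
   so B = (0, 12)
3. M_x = 3  [2·M = A+B = (6, 3)+(0, 12)]
4. M_y = 15/2  [2·M = A+B = (6, 3)+(0, 12)]
   so M = (3, 15/2)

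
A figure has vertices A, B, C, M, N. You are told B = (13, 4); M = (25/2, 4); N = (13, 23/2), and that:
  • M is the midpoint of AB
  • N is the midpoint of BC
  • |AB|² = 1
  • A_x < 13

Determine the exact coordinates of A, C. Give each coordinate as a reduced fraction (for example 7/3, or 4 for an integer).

A = (12, 4)
C = (13, 19)

1. A_x = 12  [A = 2·M−B = 2·(25/2, 4)−(13, 4)]
2. A_y = 4  [A = 2·M−B = 2·(25/2, 4)−(13, 4)]
   so A = (12, 4)
3. C_x = 13  [C = 2·N−B = 2·(13, 23/2)−(13, 4)]
4. C_y = 19  [C = 2·N−B = 2·(13, 23/2)−(13, 4)]
   so C = (13, 19)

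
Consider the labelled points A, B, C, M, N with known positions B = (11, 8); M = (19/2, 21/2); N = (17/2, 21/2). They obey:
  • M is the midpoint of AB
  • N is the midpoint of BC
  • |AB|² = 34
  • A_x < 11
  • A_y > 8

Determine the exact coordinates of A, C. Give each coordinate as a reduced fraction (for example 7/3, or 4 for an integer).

1. A_x = 8  [A = 2·M−B = 2·(19/2, 21/2)−(11, 8)]
2. A_y = 13  [A = 2·M−B = 2·(19/2, 21/2)−(11, 8)]
   so A = (8, 13)
3. C_x = 6  [C = 2·N−B = 2·(17/2, 21/2)−(11, 8)]
4. C_y = 13  [C = 2·N−B = 2·(17/2, 21/2)−(11, 8)]
   so C = (6, 13)

A = (8, 13)
C = (6, 13)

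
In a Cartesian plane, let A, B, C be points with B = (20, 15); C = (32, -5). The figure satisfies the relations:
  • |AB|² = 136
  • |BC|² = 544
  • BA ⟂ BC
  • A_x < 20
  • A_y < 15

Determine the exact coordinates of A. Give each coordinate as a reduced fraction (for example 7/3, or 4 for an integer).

1. A_x = 10  [[BA ⟂ BC ⇒ 12x-20y+60=0] ∩ [|A−(20, 15)|²=136]]
2. A_y = 9  [[BA ⟂ BC ⇒ 12x-20y+60=0] ∩ [|A−(20, 15)|²=136]]
   so A = (10, 9)

A = (10, 9)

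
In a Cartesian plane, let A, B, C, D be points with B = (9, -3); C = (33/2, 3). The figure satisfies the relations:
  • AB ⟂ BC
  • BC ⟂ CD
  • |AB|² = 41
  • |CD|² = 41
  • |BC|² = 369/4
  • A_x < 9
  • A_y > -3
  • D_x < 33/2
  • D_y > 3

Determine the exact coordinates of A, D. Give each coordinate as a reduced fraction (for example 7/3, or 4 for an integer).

A = (5, 2)
D = (25/2, 8)

1. A_x = 5  [[AB ⟂ BC ⇒ -15/2x-6y+99/2=0] ∩ [|A−(9, -3)|²=41]]
2. A_y = 2  [[AB ⟂ BC ⇒ -15/2x-6y+99/2=0] ∩ [|A−(9, -3)|²=41]]
   so A = (5, 2)
3. D_x = 25/2  [[BC ⟂ CD ⇒ 15/2x+6y-567/4=0] ∩ [|D−(33/2, 3)|²=41]]
4. D_y = 8  [[BC ⟂ CD ⇒ 15/2x+6y-567/4=0] ∩ [|D−(33/2, 3)|²=41]]
   so D = (25/2, 8)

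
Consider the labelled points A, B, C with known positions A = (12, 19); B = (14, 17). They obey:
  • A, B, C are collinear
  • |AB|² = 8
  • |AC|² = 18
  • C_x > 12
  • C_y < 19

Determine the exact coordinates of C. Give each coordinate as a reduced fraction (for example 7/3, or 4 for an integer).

C = (15, 16)

1. C_x = 15  [[A, B, C are collinear ⇒ 2x+2y-62=0] ∩ [|C−(12, 19)|²=18]]
2. C_y = 16  [[A, B, C are collinear ⇒ 2x+2y-62=0] ∩ [|C−(12, 19)|²=18]]
   so C = (15, 16)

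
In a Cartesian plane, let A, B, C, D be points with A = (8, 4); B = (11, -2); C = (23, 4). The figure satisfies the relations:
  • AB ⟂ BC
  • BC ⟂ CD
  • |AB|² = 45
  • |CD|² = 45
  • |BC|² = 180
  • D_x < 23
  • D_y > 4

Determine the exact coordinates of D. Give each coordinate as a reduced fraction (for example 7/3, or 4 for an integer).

1. D_x = 20  [[BC ⟂ CD ⇒ 12x+6y-300=0] ∩ [|D−(23, 4)|²=45]]
2. D_y = 10  [[BC ⟂ CD ⇒ 12x+6y-300=0] ∩ [|D−(23, 4)|²=45]]
   so D = (20, 10)

D = (20, 10)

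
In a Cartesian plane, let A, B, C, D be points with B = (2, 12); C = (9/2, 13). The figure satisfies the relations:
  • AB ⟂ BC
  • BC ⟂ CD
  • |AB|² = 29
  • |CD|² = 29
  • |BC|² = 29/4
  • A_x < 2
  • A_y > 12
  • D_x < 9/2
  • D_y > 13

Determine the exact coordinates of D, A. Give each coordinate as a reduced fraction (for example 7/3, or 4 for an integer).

D = (5/2, 18)
A = (0, 17)

1. D_x = 5/2  [[BC ⟂ CD ⇒ 5/2x+1y-97/4=0] ∩ [|D−(9/2, 13)|²=29]]
2. D_y = 18  [[BC ⟂ CD ⇒ 5/2x+1y-97/4=0] ∩ [|D−(9/2, 13)|²=29]]
   so D = (5/2, 18)
3. A_x = 0  [[AB ⟂ BC ⇒ -5/2x-1y+17=0] ∩ [|A−(2, 12)|²=29]]
4. A_y = 17  [[AB ⟂ BC ⇒ -5/2x-1y+17=0] ∩ [|A−(2, 12)|²=29]]
   so A = (0, 17)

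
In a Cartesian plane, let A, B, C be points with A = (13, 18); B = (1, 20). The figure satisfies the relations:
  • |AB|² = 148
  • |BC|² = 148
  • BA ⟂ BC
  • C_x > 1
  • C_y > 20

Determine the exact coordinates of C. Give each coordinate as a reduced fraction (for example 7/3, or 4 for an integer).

C = (3, 32)

1. C_x = 3  [[BA ⟂ BC ⇒ 12x-2y+28=0] ∩ [|C−(1, 20)|²=148]]
2. C_y = 32  [[BA ⟂ BC ⇒ 12x-2y+28=0] ∩ [|C−(1, 20)|²=148]]
   so C = (3, 32)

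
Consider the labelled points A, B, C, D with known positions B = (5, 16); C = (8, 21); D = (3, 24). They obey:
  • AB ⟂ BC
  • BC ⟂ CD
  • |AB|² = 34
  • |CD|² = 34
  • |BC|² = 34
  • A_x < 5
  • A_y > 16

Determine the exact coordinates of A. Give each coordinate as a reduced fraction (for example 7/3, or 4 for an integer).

1. A_x = 0  [[AB ⟂ BC ⇒ -3x-5y+95=0] ∩ [|A−(5, 16)|²=34]]
2. A_y = 19  [[AB ⟂ BC ⇒ -3x-5y+95=0] ∩ [|A−(5, 16)|²=34]]
   so A = (0, 19)

A = (0, 19)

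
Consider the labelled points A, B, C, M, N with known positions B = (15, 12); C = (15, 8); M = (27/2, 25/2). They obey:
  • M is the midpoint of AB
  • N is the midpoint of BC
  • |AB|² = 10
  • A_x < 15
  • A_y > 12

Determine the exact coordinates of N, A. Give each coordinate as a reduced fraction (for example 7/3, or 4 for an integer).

1. A_x = 12  [A = 2·M−B = 2·(27/2, 25/2)−(15, 12)]
2. A_y = 13  [A = 2·M−B = 2·(27/2, 25/2)−(15, 12)]
   so A = (12, 13)
3. N_x = 15  [2·N = B+C = (15, 12)+(15, 8)]
4. N_y = 10  [2·N = B+C = (15, 12)+(15, 8)]
   so N = (15, 10)

N = (15, 10)
A = (12, 13)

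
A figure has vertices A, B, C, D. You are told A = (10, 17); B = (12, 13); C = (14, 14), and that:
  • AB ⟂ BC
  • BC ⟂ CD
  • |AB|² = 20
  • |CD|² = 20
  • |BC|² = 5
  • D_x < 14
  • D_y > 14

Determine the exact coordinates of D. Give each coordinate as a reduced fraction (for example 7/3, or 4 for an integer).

D = (12, 18)

1. D_x = 12  [[BC ⟂ CD ⇒ 2x+1y-42=0] ∩ [|D−(14, 14)|²=20]]
2. D_y = 18  [[BC ⟂ CD ⇒ 2x+1y-42=0] ∩ [|D−(14, 14)|²=20]]
   so D = (12, 18)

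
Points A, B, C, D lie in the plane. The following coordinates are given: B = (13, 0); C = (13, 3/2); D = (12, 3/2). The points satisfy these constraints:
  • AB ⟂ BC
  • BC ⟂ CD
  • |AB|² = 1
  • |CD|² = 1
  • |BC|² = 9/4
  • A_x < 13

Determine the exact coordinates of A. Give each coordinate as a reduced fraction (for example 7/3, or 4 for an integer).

1. A_x = 12  [[AB ⟂ BC ⇒ -3/2y=0] ∩ [|A−(13, 0)|²=1]]
2. A_y = 0  [[AB ⟂ BC ⇒ -3/2y=0] ∩ [|A−(13, 0)|²=1]]
   so A = (12, 0)

A = (12, 0)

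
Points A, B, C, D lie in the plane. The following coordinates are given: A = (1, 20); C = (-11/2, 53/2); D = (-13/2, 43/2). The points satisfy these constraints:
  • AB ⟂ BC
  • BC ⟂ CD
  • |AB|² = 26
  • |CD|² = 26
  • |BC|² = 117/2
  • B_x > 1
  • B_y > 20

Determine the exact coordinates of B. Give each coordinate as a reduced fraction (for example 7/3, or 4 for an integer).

B = (2, 25)

1. B_x = 2  [[BC ⟂ CD ⇒ 1x+5y-127=0] ∩ [|B−(1, 20)|²=26]]
2. B_y = 25  [[BC ⟂ CD ⇒ 1x+5y-127=0] ∩ [|B−(1, 20)|²=26]]
   so B = (2, 25)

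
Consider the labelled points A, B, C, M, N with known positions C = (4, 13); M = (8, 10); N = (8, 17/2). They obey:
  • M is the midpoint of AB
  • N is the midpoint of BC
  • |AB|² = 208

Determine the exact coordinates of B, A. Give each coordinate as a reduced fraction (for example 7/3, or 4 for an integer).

1. B_x = 12  [B = 2·N−C = 2·(8, 17/2)−(4, 13)]
2. B_y = 4  [B = 2·N−C = 2·(8, 17/2)−(4, 13)]
   so B = (12, 4)
3. A_x = 4  [A = 2·M−B = 2·(8, 10)−(12, 4)]
4. A_y = 16  [A = 2·M−B = 2·(8, 10)−(12, 4)]
   so A = (4, 16)

B = (12, 4)
A = (4, 16)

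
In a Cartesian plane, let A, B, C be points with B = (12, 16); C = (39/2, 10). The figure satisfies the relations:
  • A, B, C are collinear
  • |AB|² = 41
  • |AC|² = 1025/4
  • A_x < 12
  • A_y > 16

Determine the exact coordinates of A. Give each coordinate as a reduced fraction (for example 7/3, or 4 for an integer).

1. A_x = 7  [[A, B, C are collinear ⇒ 6x+15/2y-192=0] ∩ [|A−(12, 16)|²=41]]
2. A_y = 20  [[A, B, C are collinear ⇒ 6x+15/2y-192=0] ∩ [|A−(12, 16)|²=41]]
   so A = (7, 20)

A = (7, 20)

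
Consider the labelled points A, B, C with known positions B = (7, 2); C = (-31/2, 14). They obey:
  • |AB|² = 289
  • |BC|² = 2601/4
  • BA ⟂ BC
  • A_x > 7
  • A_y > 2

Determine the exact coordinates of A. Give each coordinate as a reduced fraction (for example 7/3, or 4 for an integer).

1. A_x = 15  [[BA ⟂ BC ⇒ -45/2x+12y+267/2=0] ∩ [|A−(7, 2)|²=289]]
2. A_y = 17  [[BA ⟂ BC ⇒ -45/2x+12y+267/2=0] ∩ [|A−(7, 2)|²=289]]
   so A = (15, 17)

A = (15, 17)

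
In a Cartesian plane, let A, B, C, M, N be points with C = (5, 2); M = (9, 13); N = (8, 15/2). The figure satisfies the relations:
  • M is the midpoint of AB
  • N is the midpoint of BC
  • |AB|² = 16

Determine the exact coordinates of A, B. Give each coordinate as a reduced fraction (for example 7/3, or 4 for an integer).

1. B_x = 11  [B = 2·N−C = 2·(8, 15/2)−(5, 2)]
2. B_y = 13  [B = 2·N−C = 2·(8, 15/2)−(5, 2)]
   so B = (11, 13)
3. A_x = 7  [A = 2·M−B = 2·(9, 13)−(11, 13)]
4. A_y = 13  [A = 2·M−B = 2·(9, 13)−(11, 13)]
   so A = (7, 13)

A = (7, 13)
B = (11, 13)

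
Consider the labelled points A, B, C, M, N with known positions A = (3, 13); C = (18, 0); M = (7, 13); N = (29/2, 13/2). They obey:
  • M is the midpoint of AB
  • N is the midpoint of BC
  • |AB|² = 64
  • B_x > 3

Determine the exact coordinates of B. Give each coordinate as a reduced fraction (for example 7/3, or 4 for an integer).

B = (11, 13)

1. B_x = 11  [B = 2·M−A = 2·(7, 13)−(3, 13)]
2. B_y = 13  [B = 2·M−A = 2·(7, 13)−(3, 13)]
   so B = (11, 13)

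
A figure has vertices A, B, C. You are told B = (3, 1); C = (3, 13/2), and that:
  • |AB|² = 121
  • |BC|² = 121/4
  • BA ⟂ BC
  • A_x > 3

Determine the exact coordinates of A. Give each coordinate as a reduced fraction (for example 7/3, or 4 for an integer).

1. A_x = 14  [[BA ⟂ BC ⇒ 11/2y-11/2=0] ∩ [|A−(3, 1)|²=121]]
2. A_y = 1  [[BA ⟂ BC ⇒ 11/2y-11/2=0] ∩ [|A−(3, 1)|²=121]]
   so A = (14, 1)

A = (14, 1)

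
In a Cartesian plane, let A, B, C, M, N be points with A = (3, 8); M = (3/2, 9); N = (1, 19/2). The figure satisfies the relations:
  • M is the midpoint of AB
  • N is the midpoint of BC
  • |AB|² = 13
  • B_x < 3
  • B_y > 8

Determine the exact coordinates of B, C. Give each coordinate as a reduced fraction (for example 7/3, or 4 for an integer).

1. B_x = 0  [B = 2·M−A = 2·(3/2, 9)−(3, 8)]
2. B_y = 10  [B = 2·M−A = 2·(3/2, 9)−(3, 8)]
   so B = (0, 10)
3. C_x = 2  [C = 2·N−B = 2·(1, 19/2)−(0, 10)]
4. C_y = 9  [C = 2·N−B = 2·(1, 19/2)−(0, 10)]
   so C = (2, 9)

B = (0, 10)
C = (2, 9)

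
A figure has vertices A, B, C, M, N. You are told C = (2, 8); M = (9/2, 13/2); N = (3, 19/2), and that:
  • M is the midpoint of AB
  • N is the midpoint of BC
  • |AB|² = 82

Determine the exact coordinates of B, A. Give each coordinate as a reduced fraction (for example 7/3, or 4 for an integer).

1. B_x = 4  [B = 2·N−C = 2·(3, 19/2)−(2, 8)]
2. B_y = 11  [B = 2·N−C = 2·(3, 19/2)−(2, 8)]
   so B = (4, 11)
3. A_x = 5  [A = 2·M−B = 2·(9/2, 13/2)−(4, 11)]
4. A_y = 2  [A = 2·M−B = 2·(9/2, 13/2)−(4, 11)]
   so A = (5, 2)

B = (4, 11)
A = (5, 2)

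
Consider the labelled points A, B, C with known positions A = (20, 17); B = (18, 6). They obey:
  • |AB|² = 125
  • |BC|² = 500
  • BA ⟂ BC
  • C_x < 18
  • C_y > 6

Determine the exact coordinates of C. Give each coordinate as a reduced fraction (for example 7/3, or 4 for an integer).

C = (-4, 10)

1. C_x = -4  [[BA ⟂ BC ⇒ 2x+11y-102=0] ∩ [|C−(18, 6)|²=500]]
2. C_y = 10  [[BA ⟂ BC ⇒ 2x+11y-102=0] ∩ [|C−(18, 6)|²=500]]
   so C = (-4, 10)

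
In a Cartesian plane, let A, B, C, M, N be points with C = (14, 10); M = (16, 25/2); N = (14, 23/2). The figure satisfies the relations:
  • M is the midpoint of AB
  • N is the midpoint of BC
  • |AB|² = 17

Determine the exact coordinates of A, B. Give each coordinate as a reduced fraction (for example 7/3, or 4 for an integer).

1. B_x = 14  [B = 2·N−C = 2·(14, 23/2)−(14, 10)]
2. B_y = 13  [B = 2·N−C = 2·(14, 23/2)−(14, 10)]
   so B = (14, 13)
3. A_x = 18  [A = 2·M−B = 2·(16, 25/2)−(14, 13)]
4. A_y = 12  [A = 2·M−B = 2·(16, 25/2)−(14, 13)]
   so A = (18, 12)

A = (18, 12)
B = (14, 13)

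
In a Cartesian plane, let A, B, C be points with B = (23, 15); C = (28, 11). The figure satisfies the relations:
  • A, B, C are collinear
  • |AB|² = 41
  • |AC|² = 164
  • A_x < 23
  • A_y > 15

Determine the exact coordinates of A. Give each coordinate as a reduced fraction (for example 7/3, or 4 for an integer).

A = (18, 19)

1. A_x = 18  [[A, B, C are collinear ⇒ 4x+5y-167=0] ∩ [|A−(23, 15)|²=41]]
2. A_y = 19  [[A, B, C are collinear ⇒ 4x+5y-167=0] ∩ [|A−(23, 15)|²=41]]
   so A = (18, 19)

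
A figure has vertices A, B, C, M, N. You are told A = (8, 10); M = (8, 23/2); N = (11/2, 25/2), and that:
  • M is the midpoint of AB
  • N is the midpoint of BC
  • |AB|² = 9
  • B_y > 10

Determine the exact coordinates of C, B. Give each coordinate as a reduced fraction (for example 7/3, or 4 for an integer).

C = (3, 12)
B = (8, 13)

1. B_x = 8  [B = 2·M−A = 2·(8, 23/2)−(8, 10)]
2. B_y = 13  [B = 2·M−A = 2·(8, 23/2)−(8, 10)]
   so B = (8, 13)
3. C_x = 3  [C = 2·N−B = 2·(11/2, 25/2)−(8, 13)]
4. C_y = 12  [C = 2·N−B = 2·(11/2, 25/2)−(8, 13)]
   so C = (3, 12)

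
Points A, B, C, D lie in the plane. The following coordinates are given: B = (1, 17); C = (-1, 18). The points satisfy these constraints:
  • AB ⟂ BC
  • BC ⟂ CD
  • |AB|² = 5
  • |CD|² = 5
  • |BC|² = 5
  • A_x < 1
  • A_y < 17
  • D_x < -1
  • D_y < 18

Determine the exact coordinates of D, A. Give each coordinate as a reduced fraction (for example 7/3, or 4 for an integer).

1. D_x = -2  [[BC ⟂ CD ⇒ -2x+1y-20=0] ∩ [|D−(-1, 18)|²=5]]
2. D_y = 16  [[BC ⟂ CD ⇒ -2x+1y-20=0] ∩ [|D−(-1, 18)|²=5]]
   so D = (-2, 16)
3. A_x = 0  [[AB ⟂ BC ⇒ 2x-1y+15=0] ∩ [|A−(1, 17)|²=5]]
4. A_y = 15  [[AB ⟂ BC ⇒ 2x-1y+15=0] ∩ [|A−(1, 17)|²=5]]
   so A = (0, 15)

D = (-2, 16)
A = (0, 15)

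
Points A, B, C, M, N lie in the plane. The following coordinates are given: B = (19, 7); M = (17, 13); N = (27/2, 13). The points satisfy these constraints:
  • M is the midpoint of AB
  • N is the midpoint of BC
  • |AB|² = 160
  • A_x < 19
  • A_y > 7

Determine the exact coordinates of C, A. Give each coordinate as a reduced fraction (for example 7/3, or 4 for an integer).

C = (8, 19)
A = (15, 19)

1. A_x = 15  [A = 2·M−B = 2·(17, 13)−(19, 7)]
2. A_y = 19  [A = 2·M−B = 2·(17, 13)−(19, 7)]
   so A = (15, 19)
3. C_x = 8  [C = 2·N−B = 2·(27/2, 13)−(19, 7)]
4. C_y = 19  [C = 2·N−B = 2·(27/2, 13)−(19, 7)]
   so C = (8, 19)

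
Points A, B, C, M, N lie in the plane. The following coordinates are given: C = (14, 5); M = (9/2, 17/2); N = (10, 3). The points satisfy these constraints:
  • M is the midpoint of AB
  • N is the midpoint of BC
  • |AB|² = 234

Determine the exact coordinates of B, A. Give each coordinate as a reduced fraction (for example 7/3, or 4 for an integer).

B = (6, 1)
A = (3, 16)

1. B_x = 6  [B = 2·N−C = 2·(10, 3)−(14, 5)]
2. B_y = 1  [B = 2·N−C = 2·(10, 3)−(14, 5)]
   so B = (6, 1)
3. A_x = 3  [A = 2·M−B = 2·(9/2, 17/2)−(6, 1)]
4. A_y = 16  [A = 2·M−B = 2·(9/2, 17/2)−(6, 1)]
   so A = (3, 16)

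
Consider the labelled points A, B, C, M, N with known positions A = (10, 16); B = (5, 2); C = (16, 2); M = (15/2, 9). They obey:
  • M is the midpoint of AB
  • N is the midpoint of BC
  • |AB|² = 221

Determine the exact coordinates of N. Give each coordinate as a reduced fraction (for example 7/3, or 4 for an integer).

N = (21/2, 2)

1. N_x = 21/2  [2·N = B+C = (5, 2)+(16, 2)]
2. N_y = 2  [2·N = B+C = (5, 2)+(16, 2)]
   so N = (21/2, 2)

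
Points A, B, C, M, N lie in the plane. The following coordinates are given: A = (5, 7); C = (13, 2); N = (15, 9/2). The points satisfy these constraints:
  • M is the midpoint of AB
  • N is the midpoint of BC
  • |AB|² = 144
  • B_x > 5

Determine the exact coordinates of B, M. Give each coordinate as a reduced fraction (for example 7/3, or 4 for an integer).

B = (17, 7)
M = (11, 7)

1. B_x = 17  [B = 2·N−C = 2·(15, 9/2)−(13, 2)]
2. B_y = 7  [B = 2·N−C = 2·(15, 9/2)−(13, 2)]
   so B = (17, 7)
3. M_x = 11  [2·M = A+B = (5, 7)+(17, 7)]
4. M_y = 7  [2·M = A+B = (5, 7)+(17, 7)]
   so M = (11, 7)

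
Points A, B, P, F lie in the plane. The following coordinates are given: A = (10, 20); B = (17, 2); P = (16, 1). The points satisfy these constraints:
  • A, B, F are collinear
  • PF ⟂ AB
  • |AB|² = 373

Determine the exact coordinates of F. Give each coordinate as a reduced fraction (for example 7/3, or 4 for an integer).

F = (6418/373, 548/373)

1. F_x = 6418/373  [[A, B, F are collinear ⇒ 18x+7y-320=0] ∩ [PF ⟂ AB ⇒ 7x-18y-94=0]]
2. F_y = 548/373  [[A, B, F are collinear ⇒ 18x+7y-320=0] ∩ [PF ⟂ AB ⇒ 7x-18y-94=0]]
   so F = (6418/373, 548/373)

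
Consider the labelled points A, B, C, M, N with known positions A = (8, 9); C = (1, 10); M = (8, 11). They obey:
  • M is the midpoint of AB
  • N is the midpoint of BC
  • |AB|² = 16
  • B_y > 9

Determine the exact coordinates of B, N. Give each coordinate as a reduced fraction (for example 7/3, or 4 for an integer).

1. B_x = 8  [B = 2·M−A = 2·(8, 11)−(8, 9)]
2. B_y = 13  [B = 2·M−A = 2·(8, 11)−(8, 9)]
   so B = (8, 13)
3. N_x = 9/2  [2·N = B+C = (8, 13)+(1, 10)]
4. N_y = 23/2  [2·N = B+C = (8, 13)+(1, 10)]
   so N = (9/2, 23/2)

B = (8, 13)
N = (9/2, 23/2)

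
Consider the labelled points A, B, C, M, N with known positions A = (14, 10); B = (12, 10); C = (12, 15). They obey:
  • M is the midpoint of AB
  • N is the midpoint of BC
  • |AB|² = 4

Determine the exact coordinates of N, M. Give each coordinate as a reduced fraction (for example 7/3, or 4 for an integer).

1. M_x = 13  [2·M = A+B = (14, 10)+(12, 10)]
2. M_y = 10  [2·M = A+B = (14, 10)+(12, 10)]
   so M = (13, 10)
3. N_x = 12  [2·N = B+C = (12, 10)+(12, 15)]
4. N_y = 25/2  [2·N = B+C = (12, 10)+(12, 15)]
   so N = (12, 25/2)

N = (12, 25/2)
M = (13, 10)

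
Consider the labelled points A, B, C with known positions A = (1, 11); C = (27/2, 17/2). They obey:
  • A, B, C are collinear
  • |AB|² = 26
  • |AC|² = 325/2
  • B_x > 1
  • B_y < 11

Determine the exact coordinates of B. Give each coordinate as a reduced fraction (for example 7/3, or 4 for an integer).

B = (6, 10)

1. B_x = 6  [[A, B, C are collinear ⇒ -5/2x-25/2y+140=0] ∩ [|B−(1, 11)|²=26]]
2. B_y = 10  [[A, B, C are collinear ⇒ -5/2x-25/2y+140=0] ∩ [|B−(1, 11)|²=26]]
   so B = (6, 10)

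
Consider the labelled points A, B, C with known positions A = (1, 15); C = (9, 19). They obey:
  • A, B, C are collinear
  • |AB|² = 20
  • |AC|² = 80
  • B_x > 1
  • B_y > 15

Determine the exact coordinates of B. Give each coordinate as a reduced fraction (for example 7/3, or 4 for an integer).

B = (5, 17)

1. B_x = 5  [[A, B, C are collinear ⇒ 4x-8y+116=0] ∩ [|B−(1, 15)|²=20]]
2. B_y = 17  [[A, B, C are collinear ⇒ 4x-8y+116=0] ∩ [|B−(1, 15)|²=20]]
   so B = (5, 17)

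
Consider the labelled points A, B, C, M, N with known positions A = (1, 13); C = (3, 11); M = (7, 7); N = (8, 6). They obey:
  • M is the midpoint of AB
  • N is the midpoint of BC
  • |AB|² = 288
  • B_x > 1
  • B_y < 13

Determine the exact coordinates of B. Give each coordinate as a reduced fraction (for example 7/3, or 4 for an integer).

B = (13, 1)

1. B_x = 13  [B = 2·M−A = 2·(7, 7)−(1, 13)]
2. B_y = 1  [B = 2·M−A = 2·(7, 7)−(1, 13)]
   so B = (13, 1)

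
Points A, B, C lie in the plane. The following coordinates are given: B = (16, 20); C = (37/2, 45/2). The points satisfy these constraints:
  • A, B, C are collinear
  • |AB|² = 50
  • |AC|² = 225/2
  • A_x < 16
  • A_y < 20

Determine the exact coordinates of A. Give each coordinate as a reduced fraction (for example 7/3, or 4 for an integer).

1. A_x = 11  [[A, B, C are collinear ⇒ -5/2x+5/2y-10=0] ∩ [|A−(16, 20)|²=50]]
2. A_y = 15  [[A, B, C are collinear ⇒ -5/2x+5/2y-10=0] ∩ [|A−(16, 20)|²=50]]
   so A = (11, 15)

A = (11, 15)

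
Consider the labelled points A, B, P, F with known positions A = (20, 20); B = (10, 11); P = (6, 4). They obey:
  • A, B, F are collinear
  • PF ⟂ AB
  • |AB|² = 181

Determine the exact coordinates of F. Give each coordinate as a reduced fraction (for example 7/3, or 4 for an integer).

F = (780/181, 1064/181)

1. F_x = 780/181  [[A, B, F are collinear ⇒ 9x-10y+20=0] ∩ [PF ⟂ AB ⇒ -10x-9y+96=0]]
2. F_y = 1064/181  [[A, B, F are collinear ⇒ 9x-10y+20=0] ∩ [PF ⟂ AB ⇒ -10x-9y+96=0]]
   so F = (780/181, 1064/181)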